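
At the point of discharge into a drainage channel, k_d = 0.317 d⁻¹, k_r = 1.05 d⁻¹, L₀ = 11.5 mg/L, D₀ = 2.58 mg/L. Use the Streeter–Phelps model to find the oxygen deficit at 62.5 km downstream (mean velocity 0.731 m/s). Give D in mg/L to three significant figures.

D ≈ 2.79 mg/L

Travel time t = x/v = 62.5 km / (0.731 m/s) = 62500 m / 0.731 m/s = 85500 s = 0.9896 d.
k_d L₀/(k_r−k_d) = 0.317×11.5/(1.05−0.317) = 3.646/0.7330 = 4.973 mg/L.
e^(−k_d t) = e^(−0.317×0.9896) = 0.7307; e^(−k_r t) = e^(−1.05×0.9896) = 0.3538.
D = 4.973 × (0.7307 − 0.3538) + 2.58 × 0.3538 = 1.875 + 0.9128 = 2.788 mg/L.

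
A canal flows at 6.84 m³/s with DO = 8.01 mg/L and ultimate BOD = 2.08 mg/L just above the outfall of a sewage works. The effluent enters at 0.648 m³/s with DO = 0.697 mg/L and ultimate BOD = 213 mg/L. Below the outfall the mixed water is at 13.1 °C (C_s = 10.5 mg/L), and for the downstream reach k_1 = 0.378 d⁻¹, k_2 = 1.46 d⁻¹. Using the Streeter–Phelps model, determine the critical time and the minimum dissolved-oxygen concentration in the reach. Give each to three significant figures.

Mixed DO = (6.84×8.01 + 0.648×0.697)/(6.84+0.648) = 55.24/7.488 = 7.377 mg/L.
Mixed L₀ = (6.84×2.08 + 0.648×213)/(7.488) = 152.3/7.488 = 20.33 mg/L.
Initial deficit D₀ = C_s − DO₀ = 10.5 − 7.377 = 3.123 mg/L.
t_c = (1/1.082) ln[(1.46/0.378)(1 − 3.123×1.082/(0.378×20.33))] = 0.9242 × ln(2.164) = 0.7136 d.
D_c = (0.378/1.46) × 20.33 × e^(−0.378×0.7136) = 0.2589 × 20.33 × 0.7636 = 4.020 mg/L.
Minimum DO = 10.5 − 4.020 = 6.480 mg/L.

t_c ≈ 0.714 d; minimum DO ≈ 6.48 mg/L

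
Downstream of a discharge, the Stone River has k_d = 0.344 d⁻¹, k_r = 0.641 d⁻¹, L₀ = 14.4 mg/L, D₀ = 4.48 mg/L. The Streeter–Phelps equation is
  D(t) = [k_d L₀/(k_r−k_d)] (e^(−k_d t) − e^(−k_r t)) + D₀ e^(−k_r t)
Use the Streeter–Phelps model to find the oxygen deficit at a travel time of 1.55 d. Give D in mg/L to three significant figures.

k_d L₀/(k_r−k_d) = 0.344×14.4/(0.641−0.344) = 4.954/0.2970 = 16.68 mg/L.
e^(−k_d t) = e^(−0.344×1.550) = 0.5867; e^(−k_r t) = e^(−0.641×1.550) = 0.3703.
D = 16.68 × (0.5867 − 0.3703) + 4.48 × 0.3703 = 3.610 + 1.659 = 5.269 mg/L.

D ≈ 5.27 mg/L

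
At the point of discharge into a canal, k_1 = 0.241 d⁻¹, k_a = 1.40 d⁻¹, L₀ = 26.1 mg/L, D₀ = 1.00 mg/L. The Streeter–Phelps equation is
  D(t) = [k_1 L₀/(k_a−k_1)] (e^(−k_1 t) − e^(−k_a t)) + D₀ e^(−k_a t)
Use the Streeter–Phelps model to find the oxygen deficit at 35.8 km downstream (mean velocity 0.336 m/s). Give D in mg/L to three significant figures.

Travel time t = x/v = 35.8 km / (0.336 m/s) = 35800 m / 0.336 m/s = 106500 s = 1.233 d.
k_1 L₀/(k_a−k_1) = 0.241×26.1/(1.40−0.241) = 6.290/1.159 = 5.427 mg/L.
e^(−k_1 t) = e^(−0.241×1.233) = 0.7429; e^(−k_a t) = e^(−1.40×1.233) = 0.1779.
D = 5.427 × (0.7429 − 0.1779) + 1.00 × 0.1779 = 3.066 + 0.1779 = 3.244 mg/L.

D ≈ 3.24 mg/L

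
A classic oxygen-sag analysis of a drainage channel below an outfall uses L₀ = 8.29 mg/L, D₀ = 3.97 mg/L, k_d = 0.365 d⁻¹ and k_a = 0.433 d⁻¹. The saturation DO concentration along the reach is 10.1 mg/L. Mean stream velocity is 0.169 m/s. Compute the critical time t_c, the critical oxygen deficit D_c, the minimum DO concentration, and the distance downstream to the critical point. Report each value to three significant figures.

At the critical point dD/dt = 0, so k_d L₀ e^(−k_d t) = k_a D. Substituting D(t) from the Streeter–Phelps equation and solving for t gives
t_c = ln[(k_a/k_d)(1 − D₀(k_a−k_d)/(k_d L₀))] / (k_a−k_d).
Here k_a−k_d = 0.06800 d⁻¹ and 1 − D₀(k_a−k_d)/(k_d L₀) = 1 − 3.97×0.06800/(0.365×8.29) = 0.9108, so
t_c = ln(1.186 × 0.9108) / 0.06800 = 0.07739 / 0.06800 = 1.138 d.
D_c = (k_d/k_a) L₀ e^(−k_d t_c) = (0.365/0.433) × 8.29 × e^(−0.365×1.138) = 0.8430 × 8.29 × 0.6601 = 4.613 mg/L.
Minimum DO = C_s − D_c = 10.1 − 4.613 = 5.487 mg/L.
x_c = v t_c = 0.169 m/s × 1.138 d × 86400 s/d = 16620 m ≈ 16.6 km.

t_c ≈ 1.14 d; D_c ≈ 4.61 mg/L; min DO ≈ 5.49 mg/L; x_c ≈ 16.6 km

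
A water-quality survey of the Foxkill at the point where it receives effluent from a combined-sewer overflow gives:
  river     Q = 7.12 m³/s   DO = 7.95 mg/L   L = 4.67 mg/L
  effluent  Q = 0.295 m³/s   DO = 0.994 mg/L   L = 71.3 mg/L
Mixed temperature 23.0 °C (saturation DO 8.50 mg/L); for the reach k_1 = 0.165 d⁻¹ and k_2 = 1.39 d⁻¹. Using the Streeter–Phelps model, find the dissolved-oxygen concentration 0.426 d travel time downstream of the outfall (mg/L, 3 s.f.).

DO ≈ 7.67 mg/L

Mixed DO = (7.12×7.95 + 0.295×0.994)/(7.12+0.295) = 56.90/7.415 = 7.673 mg/L.
Mixed L₀ = (7.12×4.67 + 0.295×71.3)/(7.415) = 54.28/7.415 = 7.321 mg/L.
Initial deficit D₀ = C_s − DO₀ = 8.50 − 7.673 = 0.8267 mg/L.
D(0.426) = [0.165×7.321/(1.39−0.165)](e^(−0.165×0.426) − e^(−1.39×0.426)) + 0.8267 e^(−1.39×0.426)
= 0.9861 × (0.9321 − 0.5531) + 0.8267 × 0.5531 = 0.8310 mg/L.
DO = 8.50 − 0.8310 = 7.669 mg/L.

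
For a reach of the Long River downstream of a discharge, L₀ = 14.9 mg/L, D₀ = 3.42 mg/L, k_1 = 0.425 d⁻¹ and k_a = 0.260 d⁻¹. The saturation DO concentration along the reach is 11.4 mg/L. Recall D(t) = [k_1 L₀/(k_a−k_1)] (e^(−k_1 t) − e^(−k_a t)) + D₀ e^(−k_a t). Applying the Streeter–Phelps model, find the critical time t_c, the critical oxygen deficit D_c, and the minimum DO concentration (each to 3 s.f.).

With k_a/k_1 = 0.6118 and 1 − D₀(k_a−k_1)/(k_1 L₀) = 1.089,
t_c = ln(0.6118 × 1.089) / (0.260 − 0.425) = ln(0.6663) / -0.1650 = -0.4060/-0.1650 = 2.461 d.
L(t_c) = L₀ e^(−k_1 t_c) = 14.9 × 0.3514 = 5.236 mg/L, and at the critical point k_a D_c = k_1 L, so D_c = (0.425/0.260) × 5.236 = 8.558 mg/L.
Minimum DO = C_s − D_c = 11.4 − 8.558 = 2.842 mg/L.

t_c ≈ 2.46 d; D_c ≈ 8.56 mg/L; min DO ≈ 2.84 mg/L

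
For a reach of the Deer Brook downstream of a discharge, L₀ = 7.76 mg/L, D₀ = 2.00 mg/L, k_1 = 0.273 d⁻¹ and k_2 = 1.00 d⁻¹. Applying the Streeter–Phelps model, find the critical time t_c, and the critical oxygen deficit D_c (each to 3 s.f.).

With k_2/k_1 = 3.663 and 1 − D₀(k_2−k_1)/(k_1 L₀) = 0.3137,
t_c = ln(3.663 × 0.3137) / (1.00 − 0.273) = ln(1.149) / 0.7270 = 0.1388/0.7270 = 0.1910 d.
D_c = (k_1/k_2) L₀ e^(−k_1 t_c) = (0.273/1.00) × 7.76 × e^(−0.273×0.1910) = 0.2730 × 7.76 × 0.9492 = 2.011 mg/L.

t_c ≈ 0.191 d; D_c ≈ 2.01 mg/L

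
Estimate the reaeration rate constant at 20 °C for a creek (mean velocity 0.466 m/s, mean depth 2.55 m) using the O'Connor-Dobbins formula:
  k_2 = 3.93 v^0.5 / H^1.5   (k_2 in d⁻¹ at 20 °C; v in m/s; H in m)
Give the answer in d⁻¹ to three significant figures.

k_2 ≈ 0.659 d⁻¹

k_2 = 3.93 × 0.466^0.5 / 2.55^1.5 = 3.93 × 0.6826 / 4.072 = 0.6588 d⁻¹.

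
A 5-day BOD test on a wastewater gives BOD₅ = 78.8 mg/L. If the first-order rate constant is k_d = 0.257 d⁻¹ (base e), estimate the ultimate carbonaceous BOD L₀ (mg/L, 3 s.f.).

BOD₅ = L₀(1 − e^(−5k_d)) ⇒ L₀ = BOD₅ / (1 − e^(−5×0.257))
= 78.8 / (1 − 0.2767) = 78.8 / 0.7233 = 108.9 mg/L.

L₀ ≈ 109 mg/L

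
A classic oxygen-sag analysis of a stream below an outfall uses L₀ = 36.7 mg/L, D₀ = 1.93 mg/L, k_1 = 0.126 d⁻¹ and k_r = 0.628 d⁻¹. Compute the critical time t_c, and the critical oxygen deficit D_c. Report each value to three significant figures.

t_c ≈ 2.73 d; D_c ≈ 5.22 mg/L

At the critical point dD/dt = 0, so k_1 L₀ e^(−k_1 t) = k_r D. Substituting D(t) from the Streeter–Phelps equation and solving for t gives
t_c = ln[(k_r/k_1)(1 − D₀(k_r−k_1)/(k_1 L₀))] / (k_r−k_1).
Here k_r−k_1 = 0.5020 d⁻¹ and 1 − D₀(k_r−k_1)/(k_1 L₀) = 1 − 1.93×0.5020/(0.126×36.7) = 0.7905, so
t_c = ln(4.984 × 0.7905) / 0.5020 = 1.371 / 0.5020 = 2.731 d.
D_c = (k_1/k_r) L₀ e^(−k_1 t_c) = (0.126/0.628) × 36.7 × e^(−0.126×2.731) = 0.2006 × 36.7 × 0.7088 = 5.219 mg/L.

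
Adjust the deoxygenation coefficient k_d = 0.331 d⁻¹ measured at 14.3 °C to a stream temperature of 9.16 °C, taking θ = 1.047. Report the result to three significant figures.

k_d ≈ 0.261 d⁻¹

k_d(T₂) = k_d(T₁) · θ^(T₂−T₁) = 0.331 × 1.047^(9.16−14.3)
= 0.331 × 1.047^-5.14 = 0.331 × 0.7897 = 0.2614 d⁻¹.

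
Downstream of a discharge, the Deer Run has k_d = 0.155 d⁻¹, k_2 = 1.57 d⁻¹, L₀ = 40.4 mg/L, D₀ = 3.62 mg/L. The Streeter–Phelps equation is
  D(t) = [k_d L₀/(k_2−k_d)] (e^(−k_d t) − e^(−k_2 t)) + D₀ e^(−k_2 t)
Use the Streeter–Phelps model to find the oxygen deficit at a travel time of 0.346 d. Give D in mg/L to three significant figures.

D ≈ 3.73 mg/L

k_d L₀/(k_2−k_d) = 0.155×40.4/(1.57−0.155) = 6.262/1.415 = 4.425 mg/L.
e^(−k_d t) = e^(−0.155×0.3460) = 0.9478; e^(−k_2 t) = e^(−1.57×0.3460) = 0.5809.
D = 4.425 × (0.9478 − 0.5809) + 3.62 × 0.5809 = 1.624 + 2.103 = 3.726 mg/L.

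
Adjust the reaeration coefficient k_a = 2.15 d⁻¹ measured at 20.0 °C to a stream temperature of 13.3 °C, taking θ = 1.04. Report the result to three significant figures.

k_a(T₂) = k_a(T₁) · θ^(T₂−T₁) = 2.15 × 1.04^(13.3−20.0)
= 2.15 × 1.04^-6.70 = 2.15 × 0.7689 = 1.653 d⁻¹.

k_a ≈ 1.65 d⁻¹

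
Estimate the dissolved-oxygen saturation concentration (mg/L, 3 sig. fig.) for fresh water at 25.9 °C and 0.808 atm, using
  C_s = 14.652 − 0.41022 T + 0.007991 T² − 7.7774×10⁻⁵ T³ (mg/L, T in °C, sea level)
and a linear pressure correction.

C_s ≈ 6.49 mg/L

At sea level: C_s = 14.652 − 0.41022×25.9 + 0.007991×25.9² − 7.7774×10⁻⁵×25.9³ = 8.037 mg/L.
Pressure correction: C_s' = 8.037 × 0.808 = 6.493 mg/L.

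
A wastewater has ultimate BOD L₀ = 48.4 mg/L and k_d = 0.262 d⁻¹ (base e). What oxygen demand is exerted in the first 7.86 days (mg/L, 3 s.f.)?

y ≈ 42.2 mg/L

y_t = L₀(1 − e^(−k_d t)) = 48.4 × (1 − e^(−0.262×7.86))
= 48.4 × (1 − 0.1275) = 48.4 × 0.8725 = 42.23 mg/L.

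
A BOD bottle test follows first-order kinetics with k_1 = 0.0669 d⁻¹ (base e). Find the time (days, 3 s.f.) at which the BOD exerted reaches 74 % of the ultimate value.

t ≈ 20.1 d

y/L₀ = 1 − e^(−k_1 t) = 0.74 ⇒ e^(−k_1 t) = 0.260
t = −ln(0.260) / 0.0669 = 1.347 / 0.0669 = 20.14 d.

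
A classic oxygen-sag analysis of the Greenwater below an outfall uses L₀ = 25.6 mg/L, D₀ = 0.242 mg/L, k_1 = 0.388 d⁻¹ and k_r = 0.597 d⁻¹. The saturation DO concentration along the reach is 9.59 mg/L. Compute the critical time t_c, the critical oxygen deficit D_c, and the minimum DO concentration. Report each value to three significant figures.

t_c ≈ 2.04 d; D_c ≈ 7.55 mg/L; min DO ≈ 2.04 mg/L

At the critical point dD/dt = 0, so k_1 L₀ e^(−k_1 t) = k_r D. Substituting D(t) from the Streeter–Phelps equation and solving for t gives
t_c = ln[(k_r/k_1)(1 − D₀(k_r−k_1)/(k_1 L₀))] / (k_r−k_1).
Here k_r−k_1 = 0.2090 d⁻¹ and 1 − D₀(k_r−k_1)/(k_1 L₀) = 1 − 0.242×0.2090/(0.388×25.6) = 0.9949, so
t_c = ln(1.539 × 0.9949) / 0.2090 = 0.4258 / 0.2090 = 2.037 d.
L(t_c) = L₀ e^(−k_1 t_c) = 25.6 × 0.4536 = 11.61 mg/L, and at the critical point k_r D_c = k_1 L, so D_c = (0.388/0.597) × 11.61 = 7.547 mg/L.
Minimum DO = C_s − D_c = 9.59 − 7.547 = 2.043 mg/L.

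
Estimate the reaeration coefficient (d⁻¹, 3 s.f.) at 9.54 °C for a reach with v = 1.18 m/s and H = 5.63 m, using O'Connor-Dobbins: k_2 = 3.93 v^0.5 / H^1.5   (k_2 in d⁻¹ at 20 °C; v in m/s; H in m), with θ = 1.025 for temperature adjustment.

k_2(20) = 3.93 × 1.18^0.5 / 5.63^1.5 = 3.93 × 1.086 / 13.36 = 0.3196 d⁻¹.
k_2(9.54) = 0.3196 × 1.025^(9.54−20) = 0.3196 × 0.7724 = 0.2468 d⁻¹.

k_2 ≈ 0.247 d⁻¹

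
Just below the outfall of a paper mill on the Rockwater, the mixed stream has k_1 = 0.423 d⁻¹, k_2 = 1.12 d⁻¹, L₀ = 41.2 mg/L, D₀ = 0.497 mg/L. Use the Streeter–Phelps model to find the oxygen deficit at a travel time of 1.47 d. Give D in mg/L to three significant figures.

k_1 L₀/(k_2−k_1) = 0.423×41.2/(1.12−0.423) = 17.43/0.6970 = 25.00 mg/L.
e^(−k_1 t) = e^(−0.423×1.470) = 0.5370; e^(−k_2 t) = e^(−1.12×1.470) = 0.1927.
D = 25.00 × (0.5370 − 0.1927) + 0.497 × 0.1927 = 8.607 + 0.09579 = 8.703 mg/L.

D ≈ 8.70 mg/L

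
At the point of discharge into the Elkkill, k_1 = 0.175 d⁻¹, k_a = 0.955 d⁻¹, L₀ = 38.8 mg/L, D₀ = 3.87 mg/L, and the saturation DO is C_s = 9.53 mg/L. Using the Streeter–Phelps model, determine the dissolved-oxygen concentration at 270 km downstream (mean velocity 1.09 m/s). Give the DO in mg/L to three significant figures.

DO ≈ 4.57 mg/L

Travel time t = x/v = 270 km / (1.09 m/s) = 270000 m / 1.09 m/s = 247700 s = 2.867 d.
k_1 L₀/(k_a−k_1) = 0.175×38.8/(0.955−0.175) = 6.790/0.7800 = 8.705 mg/L.
e^(−k_1 t) = e^(−0.175×2.867) = 0.6055; e^(−k_a t) = e^(−0.955×2.867) = 0.06470.
D = 8.705 × (0.6055 − 0.06470) + 3.87 × 0.06470 = 4.708 + 0.2504 = 4.958 mg/L.
DO = C_s − D = 9.53 − 4.958 = 4.572 mg/L.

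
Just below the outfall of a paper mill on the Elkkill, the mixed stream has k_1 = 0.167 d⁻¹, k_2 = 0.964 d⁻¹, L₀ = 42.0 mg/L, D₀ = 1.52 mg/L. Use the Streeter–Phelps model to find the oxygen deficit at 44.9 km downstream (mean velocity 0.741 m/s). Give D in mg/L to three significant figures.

Travel time t = x/v = 44.9 km / (0.741 m/s) = 44900 m / 0.741 m/s = 60590 s = 0.7013 d.
k_1 L₀/(k_2−k_1) = 0.167×42.0/(0.964−0.167) = 7.014/0.7970 = 8.801 mg/L.
e^(−k_1 t) = e^(−0.167×0.7013) = 0.8895; e^(−k_2 t) = e^(−0.964×0.7013) = 0.5086.
D = 8.801 × (0.8895 − 0.5086) + 1.52 × 0.5086 = 3.352 + 0.7731 = 4.125 mg/L.

D ≈ 4.12 mg/L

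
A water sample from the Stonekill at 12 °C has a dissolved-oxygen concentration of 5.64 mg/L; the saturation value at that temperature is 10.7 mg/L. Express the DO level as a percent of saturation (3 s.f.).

% saturation = C/C_s × 100 = 5.64/10.7 × 100 = 52.7 %.

52.7 % saturation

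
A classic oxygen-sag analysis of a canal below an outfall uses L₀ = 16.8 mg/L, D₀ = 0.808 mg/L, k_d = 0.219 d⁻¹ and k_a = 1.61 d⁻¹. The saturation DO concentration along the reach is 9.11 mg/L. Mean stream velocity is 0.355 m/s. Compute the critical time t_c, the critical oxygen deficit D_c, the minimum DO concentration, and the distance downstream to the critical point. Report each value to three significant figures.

t_c ≈ 1.17 d; D_c ≈ 1.77 mg/L; min DO ≈ 7.34 mg/L; x_c ≈ 36.0 km

At the critical point dD/dt = 0, so k_d L₀ e^(−k_d t) = k_a D. Substituting D(t) from the Streeter–Phelps equation and solving for t gives
t_c = ln[(k_a/k_d)(1 − D₀(k_a−k_d)/(k_d L₀))] / (k_a−k_d).
Here k_a−k_d = 1.391 d⁻¹ and 1 − D₀(k_a−k_d)/(k_d L₀) = 1 − 0.808×1.391/(0.219×16.8) = 0.6945, so
t_c = ln(7.352 × 0.6945) / 1.391 = 1.630 / 1.391 = 1.172 d.
D_c = (k_d/k_a) L₀ e^(−k_d t_c) = (0.219/1.61) × 16.8 × e^(−0.219×1.172) = 0.1360 × 16.8 × 0.7736 = 1.768 mg/L.
Minimum DO = C_s − D_c = 9.11 − 1.768 = 7.342 mg/L.
x_c = v t_c = 0.355 m/s × 1.172 d × 86400 s/d = 35950 m ≈ 36.0 km.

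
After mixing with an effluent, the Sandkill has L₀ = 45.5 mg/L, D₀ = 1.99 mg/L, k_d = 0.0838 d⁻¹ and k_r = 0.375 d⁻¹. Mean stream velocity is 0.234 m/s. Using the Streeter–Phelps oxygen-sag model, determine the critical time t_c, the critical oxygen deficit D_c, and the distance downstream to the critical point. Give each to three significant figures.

t_c = [1/(k_r−k_d)] ln[(k_r/k_d)(1 − D₀(k_r−k_d)/(k_d L₀))]
= [1/(0.375−0.0838)] ln[(0.375/0.0838)(1 − 1.99×0.2912/(0.0838×45.5))]
= (1/0.2912) ln[4.475 × 0.8480] = 3.434 × ln(3.795) = 3.434 × 1.334 = 4.580 d.
D_c = (k_d/k_r) L₀ e^(−k_d t_c) = (0.0838/0.375) × 45.5 × e^(−0.0838×4.580) = 0.2235 × 45.5 × 0.6813 = 6.927 mg/L.
x_c = v t_c = 0.234 m/s × 4.580 d × 86400 s/d = 92590 m ≈ 92.6 km.

t_c ≈ 4.58 d; D_c ≈ 6.93 mg/L; x_c ≈ 92.6 km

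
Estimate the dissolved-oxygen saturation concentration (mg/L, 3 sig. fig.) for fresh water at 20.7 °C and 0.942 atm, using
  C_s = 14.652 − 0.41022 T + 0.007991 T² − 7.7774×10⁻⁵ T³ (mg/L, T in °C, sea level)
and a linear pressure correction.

At sea level: C_s = 14.652 − 0.41022×20.7 + 0.007991×20.7² − 7.7774×10⁻⁵×20.7³ = 8.895 mg/L.
Pressure correction: C_s' = 8.895 × 0.942 = 8.379 mg/L.

C_s ≈ 8.38 mg/L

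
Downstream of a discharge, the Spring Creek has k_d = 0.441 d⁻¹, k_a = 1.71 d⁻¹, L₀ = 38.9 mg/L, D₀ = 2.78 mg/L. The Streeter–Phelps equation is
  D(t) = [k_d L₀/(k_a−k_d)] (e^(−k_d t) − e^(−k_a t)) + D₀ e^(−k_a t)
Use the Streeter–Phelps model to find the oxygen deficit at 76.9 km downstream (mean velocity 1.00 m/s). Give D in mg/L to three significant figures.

Travel time t = x/v = 76.9 km / (1.00 m/s) = 76900 m / 1.00 m/s = 76900 s = 0.8900 d.
k_d L₀/(k_a−k_d) = 0.441×38.9/(1.71−0.441) = 17.15/1.269 = 13.52 mg/L.
e^(−k_d t) = e^(−0.441×0.8900) = 0.6754; e^(−k_a t) = e^(−1.71×0.8900) = 0.2183.
D = 13.52 × (0.6754 − 0.2183) + 2.78 × 0.2183 = 6.179 + 0.6068 = 6.786 mg/L.

D ≈ 6.79 mg/L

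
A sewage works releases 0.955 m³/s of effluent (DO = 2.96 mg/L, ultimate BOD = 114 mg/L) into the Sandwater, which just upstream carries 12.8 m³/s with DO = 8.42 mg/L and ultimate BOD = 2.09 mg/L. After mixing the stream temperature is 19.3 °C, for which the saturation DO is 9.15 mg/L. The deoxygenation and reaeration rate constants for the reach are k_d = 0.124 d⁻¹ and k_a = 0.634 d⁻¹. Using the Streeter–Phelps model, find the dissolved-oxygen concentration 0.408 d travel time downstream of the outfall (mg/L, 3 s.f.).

DO ≈ 7.87 mg/L

Mixed DO = (12.8×8.42 + 0.955×2.96)/(12.8+0.955) = 110.6/13.76 = 8.041 mg/L.
Mixed L₀ = (12.8×2.09 + 0.955×114)/(13.76) = 135.6/13.76 = 9.860 mg/L.
Initial deficit D₀ = C_s − DO₀ = 9.15 − 8.041 = 1.109 mg/L.
D(0.408) = [0.124×9.860/(0.634−0.124)](e^(−0.124×0.408) − e^(−0.634×0.408)) + 1.109 e^(−0.634×0.408)
= 2.397 × (0.9507 − 0.7721) + 1.109 × 0.7721 = 1.284 mg/L.
DO = 9.15 − 1.284 = 7.866 mg/L.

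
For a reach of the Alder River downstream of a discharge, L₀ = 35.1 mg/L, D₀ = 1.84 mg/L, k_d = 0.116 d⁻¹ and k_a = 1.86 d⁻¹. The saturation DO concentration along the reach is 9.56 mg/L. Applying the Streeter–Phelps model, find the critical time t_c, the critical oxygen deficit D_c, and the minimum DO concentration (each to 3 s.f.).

With k_a/k_d = 16.03 and 1 − D₀(k_a−k_d)/(k_d L₀) = 0.2119,
t_c = ln(16.03 × 0.2119) / (1.86 − 0.116) = ln(3.397) / 1.744 = 1.223/1.744 = 0.7012 d.
L(t_c) = L₀ e^(−k_d t_c) = 35.1 × 0.9219 = 32.36 mg/L, and at the critical point k_a D_c = k_d L, so D_c = (0.116/1.86) × 32.36 = 2.018 mg/L.
Minimum DO = C_s − D_c = 9.56 − 2.018 = 7.542 mg/L.

t_c ≈ 0.701 d; D_c ≈ 2.02 mg/L; min DO ≈ 7.54 mg/L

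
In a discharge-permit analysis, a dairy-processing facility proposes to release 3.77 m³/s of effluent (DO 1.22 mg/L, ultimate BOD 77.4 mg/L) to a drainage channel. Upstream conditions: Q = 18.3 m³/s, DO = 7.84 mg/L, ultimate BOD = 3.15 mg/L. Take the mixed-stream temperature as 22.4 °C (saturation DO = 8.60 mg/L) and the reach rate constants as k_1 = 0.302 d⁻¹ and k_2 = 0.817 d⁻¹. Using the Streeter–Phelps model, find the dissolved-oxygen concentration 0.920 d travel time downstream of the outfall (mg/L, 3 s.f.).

Mixed DO = (18.3×7.84 + 3.77×1.22)/(18.3+3.77) = 148.1/22.07 = 6.709 mg/L.
Mixed L₀ = (18.3×3.15 + 3.77×77.4)/(22.07) = 349.4/22.07 = 15.83 mg/L.
Initial deficit D₀ = C_s − DO₀ = 8.60 − 6.709 = 1.891 mg/L.
D(0.920) = [0.302×15.83/(0.817−0.302)](e^(−0.302×0.920) − e^(−0.817×0.920)) + 1.891 e^(−0.817×0.920)
= 9.285 × (0.7574 − 0.4716) + 1.891 × 0.4716 = 3.546 mg/L.
DO = 8.60 − 3.546 = 5.054 mg/L.

DO ≈ 5.05 mg/L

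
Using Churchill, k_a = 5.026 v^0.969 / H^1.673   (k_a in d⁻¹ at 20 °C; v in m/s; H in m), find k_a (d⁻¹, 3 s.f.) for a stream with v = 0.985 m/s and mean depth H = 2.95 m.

k_a = 5.026 × 0.985^0.969 / 2.95^1.673 = 5.026 × 0.9855 / 6.110 = 0.8107 d⁻¹.

k_a ≈ 0.811 d⁻¹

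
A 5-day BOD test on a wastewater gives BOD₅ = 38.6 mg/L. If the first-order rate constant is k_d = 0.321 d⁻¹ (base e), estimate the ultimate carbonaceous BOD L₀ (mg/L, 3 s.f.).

BOD₅ = L₀(1 − e^(−5k_d)) ⇒ L₀ = BOD₅ / (1 − e^(−5×0.321))
= 38.6 / (1 − 0.2009) = 38.6 / 0.7991 = 48.30 mg/L.

L₀ ≈ 48.3 mg/L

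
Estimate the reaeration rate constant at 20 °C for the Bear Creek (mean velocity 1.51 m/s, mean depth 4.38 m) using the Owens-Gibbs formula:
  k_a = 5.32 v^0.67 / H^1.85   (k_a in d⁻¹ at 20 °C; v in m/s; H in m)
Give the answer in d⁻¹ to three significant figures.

k_a = 5.32 × 1.51^0.67 / 4.38^1.85 = 5.32 × 1.318 / 15.37 = 0.4561 d⁻¹.

k_a ≈ 0.456 d⁻¹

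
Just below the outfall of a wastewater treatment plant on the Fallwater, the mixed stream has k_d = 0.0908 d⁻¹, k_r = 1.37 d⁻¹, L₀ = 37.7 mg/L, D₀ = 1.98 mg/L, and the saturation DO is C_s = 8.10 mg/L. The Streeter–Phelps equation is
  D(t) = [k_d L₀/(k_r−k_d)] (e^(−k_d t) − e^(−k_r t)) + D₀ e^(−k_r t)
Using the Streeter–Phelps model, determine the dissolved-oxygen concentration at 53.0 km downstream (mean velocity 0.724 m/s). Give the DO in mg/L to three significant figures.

Travel time t = x/v = 53.0 km / (0.724 m/s) = 53000 m / 0.724 m/s = 73200 s = 0.8473 d.
k_d L₀/(k_r−k_d) = 0.0908×37.7/(1.37−0.0908) = 3.423/1.279 = 2.676 mg/L.
e^(−k_d t) = e^(−0.0908×0.8473) = 0.9260; e^(−k_r t) = e^(−1.37×0.8473) = 0.3132.
D = 2.676 × (0.9260 − 0.3132) + 1.98 × 0.3132 = 1.640 + 0.6202 = 2.260 mg/L.
DO = C_s − D = 8.10 − 2.260 = 5.840 mg/L.

DO ≈ 5.84 mg/L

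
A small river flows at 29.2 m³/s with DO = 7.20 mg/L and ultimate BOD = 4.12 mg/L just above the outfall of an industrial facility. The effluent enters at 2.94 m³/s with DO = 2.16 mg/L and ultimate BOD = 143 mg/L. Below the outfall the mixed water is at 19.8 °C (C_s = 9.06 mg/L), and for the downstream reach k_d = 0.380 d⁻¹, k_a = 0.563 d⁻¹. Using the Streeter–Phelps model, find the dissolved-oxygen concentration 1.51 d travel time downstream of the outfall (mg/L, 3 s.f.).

Mixed DO = (29.2×7.20 + 2.94×2.16)/(29.2+2.94) = 216.6/32.14 = 6.739 mg/L.
Mixed L₀ = (29.2×4.12 + 2.94×143)/(32.14) = 540.7/32.14 = 16.82 mg/L.
Initial deficit D₀ = C_s − DO₀ = 9.06 − 6.739 = 2.321 mg/L.
D(1.51) = [0.380×16.82/(0.563−0.380)](e^(−0.380×1.51) − e^(−0.563×1.51)) + 2.321 e^(−0.563×1.51)
= 34.94 × (0.5634 − 0.4274) + 2.321 × 0.4274 = 5.744 mg/L.
DO = 9.06 − 5.744 = 3.316 mg/L.

DO ≈ 3.32 mg/L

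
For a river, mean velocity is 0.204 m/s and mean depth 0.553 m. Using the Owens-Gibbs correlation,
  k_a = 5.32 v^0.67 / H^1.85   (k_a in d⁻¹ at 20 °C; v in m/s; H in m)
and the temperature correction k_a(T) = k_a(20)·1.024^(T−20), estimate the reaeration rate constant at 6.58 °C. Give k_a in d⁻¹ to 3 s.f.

k_a(20) = 5.32 × 0.204^0.67 / 0.553^1.85 = 5.32 × 0.3447 / 0.3342 = 5.487 d⁻¹.
k_a(6.58) = 5.487 × 1.024^(6.58−20) = 5.487 × 0.7274 = 3.991 d⁻¹.

k_a ≈ 3.99 d⁻¹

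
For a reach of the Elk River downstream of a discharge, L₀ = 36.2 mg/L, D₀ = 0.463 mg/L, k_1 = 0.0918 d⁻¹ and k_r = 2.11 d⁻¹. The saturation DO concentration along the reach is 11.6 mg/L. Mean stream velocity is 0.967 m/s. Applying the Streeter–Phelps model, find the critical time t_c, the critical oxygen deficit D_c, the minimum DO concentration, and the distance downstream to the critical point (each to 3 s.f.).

At the critical point dD/dt = 0, so k_1 L₀ e^(−k_1 t) = k_r D. Substituting D(t) from the Streeter–Phelps equation and solving for t gives
t_c = ln[(k_r/k_1)(1 − D₀(k_r−k_1)/(k_1 L₀))] / (k_r−k_1).
Here k_r−k_1 = 2.018 d⁻¹ and 1 − D₀(k_r−k_1)/(k_1 L₀) = 1 − 0.463×2.018/(0.0918×36.2) = 0.7188, so
t_c = ln(22.98 × 0.7188) / 2.018 = 2.805 / 2.018 = 1.390 d.
D_c = (k_1/k_r) L₀ e^(−k_1 t_c) = (0.0918/2.11) × 36.2 × e^(−0.0918×1.390) = 0.04351 × 36.2 × 0.8802 = 1.386 mg/L.
Minimum DO = C_s − D_c = 11.6 − 1.386 = 10.21 mg/L.
x_c = v t_c = 0.967 m/s × 1.390 d × 86400 s/d = 116100 m ≈ 116 km.

t_c ≈ 1.39 d; D_c ≈ 1.39 mg/L; min DO ≈ 10.2 mg/L; x_c ≈ 116 km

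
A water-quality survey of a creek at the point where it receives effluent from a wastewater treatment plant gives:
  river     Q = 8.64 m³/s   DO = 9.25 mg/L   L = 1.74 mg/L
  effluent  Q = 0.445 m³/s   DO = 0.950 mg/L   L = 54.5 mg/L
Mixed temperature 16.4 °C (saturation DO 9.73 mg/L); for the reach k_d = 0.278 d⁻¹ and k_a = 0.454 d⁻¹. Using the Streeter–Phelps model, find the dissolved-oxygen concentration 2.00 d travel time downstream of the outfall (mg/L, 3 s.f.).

DO ≈ 8.21 mg/L

Mixed DO = (8.64×9.25 + 0.445×0.950)/(8.64+0.445) = 80.34/9.085 = 8.843 mg/L.
Mixed L₀ = (8.64×1.74 + 0.445×54.5)/(9.085) = 39.29/9.085 = 4.324 mg/L.
Initial deficit D₀ = C_s − DO₀ = 9.73 − 8.843 = 0.8865 mg/L.
D(2.00) = [0.278×4.324/(0.454−0.278)](e^(−0.278×2.00) − e^(−0.454×2.00)) + 0.8865 e^(−0.454×2.00)
= 6.830 × (0.5735 − 0.4033) + 0.8865 × 0.4033 = 1.520 mg/L.
DO = 9.73 − 1.520 = 8.210 mg/L.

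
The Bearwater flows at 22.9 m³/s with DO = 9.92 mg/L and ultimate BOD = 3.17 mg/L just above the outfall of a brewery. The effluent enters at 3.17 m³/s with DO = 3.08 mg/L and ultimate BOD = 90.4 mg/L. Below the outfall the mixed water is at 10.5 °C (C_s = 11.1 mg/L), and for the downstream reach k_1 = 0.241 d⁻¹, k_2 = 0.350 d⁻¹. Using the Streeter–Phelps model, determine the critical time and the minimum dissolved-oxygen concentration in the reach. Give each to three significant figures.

Mixed DO = (22.9×9.92 + 3.17×3.08)/(22.9+3.17) = 236.9/26.07 = 9.088 mg/L.
Mixed L₀ = (22.9×3.17 + 3.17×90.4)/(26.07) = 359.2/26.07 = 13.78 mg/L.
Initial deficit D₀ = C_s − DO₀ = 11.1 − 9.088 = 2.012 mg/L.
t_c = (1/0.1090) ln[(0.350/0.241)(1 − 2.012×0.1090/(0.241×13.78))] = 9.174 × ln(1.356) = 2.796 d.
D_c = (0.241/0.350) × 13.78 × e^(−0.241×2.796) = 0.6886 × 13.78 × 0.5097 = 4.835 mg/L.
Minimum DO = 11.1 − 4.835 = 6.265 mg/L.

t_c ≈ 2.80 d; minimum DO ≈ 6.26 mg/L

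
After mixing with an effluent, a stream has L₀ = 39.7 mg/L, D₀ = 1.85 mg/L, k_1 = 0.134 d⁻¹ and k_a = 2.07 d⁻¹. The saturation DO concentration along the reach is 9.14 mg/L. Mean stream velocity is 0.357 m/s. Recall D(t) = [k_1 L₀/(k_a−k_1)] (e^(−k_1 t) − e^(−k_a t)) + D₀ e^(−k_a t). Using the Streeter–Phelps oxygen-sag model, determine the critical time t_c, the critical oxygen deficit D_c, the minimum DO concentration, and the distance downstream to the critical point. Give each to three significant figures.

t_c ≈ 0.836 d; D_c ≈ 2.30 mg/L; min DO ≈ 6.84 mg/L; x_c ≈ 25.8 km

With k_a/k_1 = 15.45 and 1 − D₀(k_a−k_1)/(k_1 L₀) = 0.3267,
t_c = ln(15.45 × 0.3267) / (2.07 − 0.134) = ln(5.047) / 1.936 = 1.619/1.936 = 0.8362 d.
D_c = (k_1/k_a) L₀ e^(−k_1 t_c) = (0.134/2.07) × 39.7 × e^(−0.134×0.8362) = 0.06473 × 39.7 × 0.8940 = 2.298 mg/L.
Minimum DO = C_s − D_c = 9.14 − 2.298 = 6.842 mg/L.
x_c = v t_c = 0.357 m/s × 0.8362 d × 86400 s/d = 25790 m ≈ 25.8 km.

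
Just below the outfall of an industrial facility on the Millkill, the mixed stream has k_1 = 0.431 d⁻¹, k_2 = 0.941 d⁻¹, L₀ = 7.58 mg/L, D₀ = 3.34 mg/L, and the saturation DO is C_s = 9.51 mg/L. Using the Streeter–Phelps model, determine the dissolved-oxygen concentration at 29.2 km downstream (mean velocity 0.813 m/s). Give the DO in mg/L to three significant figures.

DO ≈ 6.23 mg/L

Travel time t = x/v = 29.2 km / (0.813 m/s) = 29200 m / 0.813 m/s = 35920 s = 0.4157 d.
k_1 L₀/(k_2−k_1) = 0.431×7.58/(0.941−0.431) = 3.267/0.5100 = 6.406 mg/L.
e^(−k_1 t) = e^(−0.431×0.4157) = 0.8360; e^(−k_2 t) = e^(−0.941×0.4157) = 0.6763.
D = 6.406 × (0.8360 − 0.6763) + 3.34 × 0.6763 = 1.023 + 2.259 = 3.282 mg/L.
DO = C_s − D = 9.51 − 3.282 = 6.228 mg/L.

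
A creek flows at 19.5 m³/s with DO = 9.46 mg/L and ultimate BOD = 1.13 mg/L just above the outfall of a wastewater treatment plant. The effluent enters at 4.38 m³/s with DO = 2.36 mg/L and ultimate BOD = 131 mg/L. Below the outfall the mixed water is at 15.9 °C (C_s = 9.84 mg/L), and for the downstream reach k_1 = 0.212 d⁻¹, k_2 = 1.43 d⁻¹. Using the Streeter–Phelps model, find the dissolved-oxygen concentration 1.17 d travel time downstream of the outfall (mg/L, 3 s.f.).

Mixed DO = (19.5×9.46 + 4.38×2.36)/(19.5+4.38) = 194.8/23.88 = 8.158 mg/L.
Mixed L₀ = (19.5×1.13 + 4.38×131)/(23.88) = 595.8/23.88 = 24.95 mg/L.
Initial deficit D₀ = C_s − DO₀ = 9.84 − 8.158 = 1.682 mg/L.
D(1.17) = [0.212×24.95/(1.43−0.212)](e^(−0.212×1.17) − e^(−1.43×1.17)) + 1.682 e^(−1.43×1.17)
= 4.343 × (0.7803 − 0.1877) + 1.682 × 0.1877 = 2.889 mg/L.
DO = 9.84 − 2.889 = 6.951 mg/L.

DO ≈ 6.95 mg/L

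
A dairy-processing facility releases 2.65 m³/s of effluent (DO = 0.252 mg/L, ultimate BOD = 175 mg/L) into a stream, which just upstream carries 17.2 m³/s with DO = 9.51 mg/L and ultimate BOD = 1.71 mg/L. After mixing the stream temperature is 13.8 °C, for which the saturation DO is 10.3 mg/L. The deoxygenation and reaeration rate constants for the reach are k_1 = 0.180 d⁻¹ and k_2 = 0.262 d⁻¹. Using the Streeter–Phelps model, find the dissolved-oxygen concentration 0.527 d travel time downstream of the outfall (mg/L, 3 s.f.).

DO ≈ 6.44 mg/L

Mixed DO = (17.2×9.51 + 2.65×0.252)/(17.2+2.65) = 164.2/19.85 = 8.274 mg/L.
Mixed L₀ = (17.2×1.71 + 2.65×175)/(19.85) = 493.2/19.85 = 24.84 mg/L.
Initial deficit D₀ = C_s − DO₀ = 10.3 − 8.274 = 2.026 mg/L.
D(0.527) = [0.180×24.84/(0.262−0.180)](e^(−0.180×0.527) − e^(−0.262×0.527)) + 2.026 e^(−0.262×0.527)
= 54.54 × (0.9095 − 0.8710) + 2.026 × 0.8710 = 3.862 mg/L.
DO = 10.3 − 3.862 = 6.438 mg/L.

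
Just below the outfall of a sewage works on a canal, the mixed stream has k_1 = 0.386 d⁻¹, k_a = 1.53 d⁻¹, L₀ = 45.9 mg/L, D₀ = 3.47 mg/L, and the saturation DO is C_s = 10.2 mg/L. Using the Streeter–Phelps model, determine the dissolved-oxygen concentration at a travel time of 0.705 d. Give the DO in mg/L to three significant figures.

DO ≈ 2.49 mg/L

k_1 L₀/(k_a−k_1) = 0.386×45.9/(1.53−0.386) = 17.72/1.144 = 15.49 mg/L.
e^(−k_1 t) = e^(−0.386×0.7050) = 0.7618; e^(−k_a t) = e^(−1.53×0.7050) = 0.3401.
D = 15.49 × (0.7618 − 0.3401) + 3.47 × 0.3401 = 6.531 + 1.180 = 7.711 mg/L.
DO = C_s − D = 10.2 − 7.711 = 2.489 mg/L.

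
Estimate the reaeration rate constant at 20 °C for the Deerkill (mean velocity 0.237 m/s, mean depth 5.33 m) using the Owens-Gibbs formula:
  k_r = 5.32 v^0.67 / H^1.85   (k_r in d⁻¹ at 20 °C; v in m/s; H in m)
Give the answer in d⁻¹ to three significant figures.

k_r ≈ 0.0917 d⁻¹

k_r = 5.32 × 0.237^0.67 / 5.33^1.85 = 5.32 × 0.3811 / 22.10 = 0.09174 d⁻¹.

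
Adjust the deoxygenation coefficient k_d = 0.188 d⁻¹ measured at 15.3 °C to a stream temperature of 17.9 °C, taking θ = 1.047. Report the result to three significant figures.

k_d(T₂) = k_d(T₁) · θ^(T₂−T₁) = 0.188 × 1.047^(17.9−15.3)
= 0.188 × 1.047^2.60 = 0.188 × 1.127 = 0.2118 d⁻¹.

k_d ≈ 0.212 d⁻¹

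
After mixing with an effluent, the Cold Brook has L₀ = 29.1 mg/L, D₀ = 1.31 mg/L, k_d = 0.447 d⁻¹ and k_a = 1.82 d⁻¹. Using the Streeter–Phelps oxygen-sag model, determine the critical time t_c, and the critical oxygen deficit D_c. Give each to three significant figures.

At the critical point dD/dt = 0, so k_d L₀ e^(−k_d t) = k_a D. Substituting D(t) from the Streeter–Phelps equation and solving for t gives
t_c = ln[(k_a/k_d)(1 − D₀(k_a−k_d)/(k_d L₀))] / (k_a−k_d).
Here k_a−k_d = 1.373 d⁻¹ and 1 − D₀(k_a−k_d)/(k_d L₀) = 1 − 1.31×1.373/(0.447×29.1) = 0.8617, so
t_c = ln(4.072 × 0.8617) / 1.373 = 1.255 / 1.373 = 0.9142 d.
D_c = (k_d/k_a) L₀ e^(−k_d t_c) = (0.447/1.82) × 29.1 × e^(−0.447×0.9142) = 0.2456 × 29.1 × 0.6645 = 4.750 mg/L.

t_c ≈ 0.914 d; D_c ≈ 4.75 mg/L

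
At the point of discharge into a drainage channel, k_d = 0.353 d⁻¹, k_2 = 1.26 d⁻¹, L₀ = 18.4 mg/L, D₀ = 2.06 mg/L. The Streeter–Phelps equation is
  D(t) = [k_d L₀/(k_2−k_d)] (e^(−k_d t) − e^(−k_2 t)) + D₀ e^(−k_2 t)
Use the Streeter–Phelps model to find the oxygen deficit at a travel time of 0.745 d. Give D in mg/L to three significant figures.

k_d L₀/(k_2−k_d) = 0.353×18.4/(1.26−0.353) = 6.495/0.9070 = 7.161 mg/L.
e^(−k_d t) = e^(−0.353×0.7450) = 0.7688; e^(−k_2 t) = e^(−1.26×0.7450) = 0.3911.
D = 7.161 × (0.7688 − 0.3911) + 2.06 × 0.3911 = 2.704 + 0.8057 = 3.510 mg/L.

D ≈ 3.51 mg/L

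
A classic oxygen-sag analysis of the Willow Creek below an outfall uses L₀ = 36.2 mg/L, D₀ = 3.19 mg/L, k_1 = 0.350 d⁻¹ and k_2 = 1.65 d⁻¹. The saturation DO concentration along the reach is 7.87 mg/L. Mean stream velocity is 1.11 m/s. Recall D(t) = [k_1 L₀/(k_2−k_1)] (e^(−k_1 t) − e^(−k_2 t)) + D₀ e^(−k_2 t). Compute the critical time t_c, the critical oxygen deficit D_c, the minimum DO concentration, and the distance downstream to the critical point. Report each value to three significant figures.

t_c = [1/(k_2−k_1)] ln[(k_2/k_1)(1 − D₀(k_2−k_1)/(k_1 L₀))]
= [1/(1.65−0.350)] ln[(1.65/0.350)(1 − 3.19×1.300/(0.350×36.2))]
= (1/1.300) ln[4.714 × 0.6727] = 0.7692 × ln(3.171) = 0.7692 × 1.154 = 0.8878 d.
D_c = (k_1/k_2) L₀ e^(−k_1 t_c) = (0.350/1.65) × 36.2 × e^(−0.350×0.8878) = 0.2121 × 36.2 × 0.7329 = 5.628 mg/L.
Minimum DO = C_s − D_c = 7.87 − 5.628 = 2.242 mg/L.
x_c = v t_c = 1.11 m/s × 0.8878 d × 86400 s/d = 85140 m ≈ 85.1 km.

t_c ≈ 0.888 d; D_c ≈ 5.63 mg/L; min DO ≈ 2.24 mg/L; x_c ≈ 85.1 km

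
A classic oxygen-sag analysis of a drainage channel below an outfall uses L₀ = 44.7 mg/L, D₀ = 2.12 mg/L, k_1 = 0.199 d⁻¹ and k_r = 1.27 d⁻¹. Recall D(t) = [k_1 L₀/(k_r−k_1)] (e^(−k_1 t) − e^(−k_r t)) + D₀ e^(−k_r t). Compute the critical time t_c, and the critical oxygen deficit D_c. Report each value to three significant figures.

With k_r/k_1 = 6.382 and 1 − D₀(k_r−k_1)/(k_1 L₀) = 0.7448,
t_c = ln(6.382 × 0.7448) / (1.27 − 0.199) = ln(4.753) / 1.071 = 1.559/1.071 = 1.455 d.
D_c = (k_1/k_r) L₀ e^(−k_1 t_c) = (0.199/1.27) × 44.7 × e^(−0.199×1.455) = 0.1567 × 44.7 × 0.7485 = 5.243 mg/L.

t_c ≈ 1.46 d; D_c ≈ 5.24 mg/L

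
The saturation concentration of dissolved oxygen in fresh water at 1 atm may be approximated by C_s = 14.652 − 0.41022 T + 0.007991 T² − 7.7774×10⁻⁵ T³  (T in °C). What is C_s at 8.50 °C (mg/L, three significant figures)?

C_s ≈ 11.7 mg/L

C_s = 14.652 − 0.41022×8.50 + 0.007991×8.50² − 7.7774×10⁻⁵×8.50³ = 11.69 mg/L.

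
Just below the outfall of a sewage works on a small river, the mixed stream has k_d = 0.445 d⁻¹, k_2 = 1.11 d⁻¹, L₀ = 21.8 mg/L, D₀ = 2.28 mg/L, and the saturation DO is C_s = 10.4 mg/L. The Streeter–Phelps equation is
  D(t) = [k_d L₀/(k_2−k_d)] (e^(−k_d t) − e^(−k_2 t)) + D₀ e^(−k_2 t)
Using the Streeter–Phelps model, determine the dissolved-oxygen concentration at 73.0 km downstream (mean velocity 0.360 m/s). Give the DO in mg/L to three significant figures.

Travel time t = x/v = 73.0 km / (0.360 m/s) = 73000 m / 0.360 m/s = 202800 s = 2.347 d.
k_d L₀/(k_2−k_d) = 0.445×21.8/(1.11−0.445) = 9.701/0.6650 = 14.59 mg/L.
e^(−k_d t) = e^(−0.445×2.347) = 0.3519; e^(−k_2 t) = e^(−1.11×2.347) = 0.07389.
D = 14.59 × (0.3519 − 0.07389) + 2.28 × 0.07389 = 4.056 + 0.1685 = 4.224 mg/L.
DO = C_s − D = 10.4 − 4.224 = 6.176 mg/L.

DO ≈ 6.18 mg/L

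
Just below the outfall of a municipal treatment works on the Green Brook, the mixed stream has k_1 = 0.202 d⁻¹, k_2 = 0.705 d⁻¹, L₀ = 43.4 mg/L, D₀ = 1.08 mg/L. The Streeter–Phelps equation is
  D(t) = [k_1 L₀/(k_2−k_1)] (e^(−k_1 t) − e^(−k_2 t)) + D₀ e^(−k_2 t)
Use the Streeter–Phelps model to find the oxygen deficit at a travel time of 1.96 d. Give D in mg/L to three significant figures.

k_1 L₀/(k_2−k_1) = 0.202×43.4/(0.705−0.202) = 8.767/0.5030 = 17.43 mg/L.
e^(−k_1 t) = e^(−0.202×1.960) = 0.6731; e^(−k_2 t) = e^(−0.705×1.960) = 0.2511.
D = 17.43 × (0.6731 − 0.2511) + 1.08 × 0.2511 = 7.354 + 0.2712 = 7.625 mg/L.

D ≈ 7.63 mg/L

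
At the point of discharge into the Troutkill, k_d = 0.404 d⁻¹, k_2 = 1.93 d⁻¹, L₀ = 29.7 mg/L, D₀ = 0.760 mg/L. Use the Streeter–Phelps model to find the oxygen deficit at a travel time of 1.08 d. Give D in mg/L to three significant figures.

k_d L₀/(k_2−k_d) = 0.404×29.7/(1.93−0.404) = 12.00/1.526 = 7.863 mg/L.
e^(−k_d t) = e^(−0.404×1.080) = 0.6464; e^(−k_2 t) = e^(−1.93×1.080) = 0.1244.
D = 7.863 × (0.6464 − 0.1244) + 0.760 × 0.1244 = 4.105 + 0.09453 = 4.199 mg/L.

D ≈ 4.20 mg/L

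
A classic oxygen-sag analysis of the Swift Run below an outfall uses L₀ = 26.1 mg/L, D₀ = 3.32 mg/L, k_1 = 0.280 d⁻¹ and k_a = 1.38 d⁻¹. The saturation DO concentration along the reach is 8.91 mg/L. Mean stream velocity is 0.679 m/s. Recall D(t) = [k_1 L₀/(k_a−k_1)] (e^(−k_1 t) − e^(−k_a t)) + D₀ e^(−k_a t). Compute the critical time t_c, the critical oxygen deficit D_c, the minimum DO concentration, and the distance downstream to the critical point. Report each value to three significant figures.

t_c ≈ 0.820 d; D_c ≈ 4.21 mg/L; min DO ≈ 4.70 mg/L; x_c ≈ 48.1 km

At the critical point dD/dt = 0, so k_1 L₀ e^(−k_1 t) = k_a D. Substituting D(t) from the Streeter–Phelps equation and solving for t gives
t_c = ln[(k_a/k_1)(1 − D₀(k_a−k_1)/(k_1 L₀))] / (k_a−k_1).
Here k_a−k_1 = 1.100 d⁻¹ and 1 − D₀(k_a−k_1)/(k_1 L₀) = 1 − 3.32×1.100/(0.280×26.1) = 0.5003, so
t_c = ln(4.929 × 0.5003) / 1.100 = 0.9024 / 1.100 = 0.8204 d.
D_c = (k_1/k_a) L₀ e^(−k_1 t_c) = (0.280/1.38) × 26.1 × e^(−0.280×0.8204) = 0.2029 × 26.1 × 0.7948 = 4.209 mg/L.
Minimum DO = C_s − D_c = 8.91 − 4.209 = 4.701 mg/L.
x_c = v t_c = 0.679 m/s × 0.8204 d × 86400 s/d = 48130 m ≈ 48.1 km.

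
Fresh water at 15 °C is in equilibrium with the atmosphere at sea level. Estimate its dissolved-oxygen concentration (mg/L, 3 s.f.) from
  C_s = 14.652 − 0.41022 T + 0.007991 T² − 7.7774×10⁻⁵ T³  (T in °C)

C_s ≈ 10.0 mg/L

C_s = 14.652 − 0.41022×15 + 0.007991×15² − 7.7774×10⁻⁵×15³ = 10.03 mg/L.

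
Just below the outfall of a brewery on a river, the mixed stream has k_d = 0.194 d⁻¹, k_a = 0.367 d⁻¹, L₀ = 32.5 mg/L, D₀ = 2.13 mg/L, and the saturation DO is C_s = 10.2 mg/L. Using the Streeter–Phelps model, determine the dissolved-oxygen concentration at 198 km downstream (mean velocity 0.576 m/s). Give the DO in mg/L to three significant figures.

DO ≈ 1.32 mg/L

Travel time t = x/v = 198 km / (0.576 m/s) = 198000 m / 0.576 m/s = 343800 s = 3.979 d.
k_d L₀/(k_a−k_d) = 0.194×32.5/(0.367−0.194) = 6.305/0.1730 = 36.45 mg/L.
e^(−k_d t) = e^(−0.194×3.979) = 0.4622; e^(−k_a t) = e^(−0.367×3.979) = 0.2322.
D = 36.45 × (0.4622 − 0.2322) + 2.13 × 0.2322 = 8.381 + 0.4946 = 8.875 mg/L.
DO = C_s − D = 10.2 − 8.875 = 1.325 mg/L.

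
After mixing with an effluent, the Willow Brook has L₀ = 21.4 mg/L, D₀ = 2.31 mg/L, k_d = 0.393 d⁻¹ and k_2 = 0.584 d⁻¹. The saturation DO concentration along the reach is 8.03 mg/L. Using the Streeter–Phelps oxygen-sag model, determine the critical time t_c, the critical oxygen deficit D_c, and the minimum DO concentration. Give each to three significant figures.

t_c = [1/(k_2−k_d)] ln[(k_2/k_d)(1 − D₀(k_2−k_d)/(k_d L₀))]
= [1/(0.584−0.393)] ln[(0.584/0.393)(1 − 2.31×0.1910/(0.393×21.4))]
= (1/0.1910) ln[1.486 × 0.9475] = 5.236 × ln(1.408) = 5.236 × 0.3422 = 1.792 d.
L(t_c) = L₀ e^(−k_d t_c) = 21.4 × 0.4945 = 10.58 mg/L, and at the critical point k_2 D_c = k_d L, so D_c = (0.393/0.584) × 10.58 = 7.122 mg/L.
Minimum DO = C_s − D_c = 8.03 − 7.122 = 0.9080 mg/L.

t_c ≈ 1.79 d; D_c ≈ 7.12 mg/L; min DO ≈ 0.908 mg/L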